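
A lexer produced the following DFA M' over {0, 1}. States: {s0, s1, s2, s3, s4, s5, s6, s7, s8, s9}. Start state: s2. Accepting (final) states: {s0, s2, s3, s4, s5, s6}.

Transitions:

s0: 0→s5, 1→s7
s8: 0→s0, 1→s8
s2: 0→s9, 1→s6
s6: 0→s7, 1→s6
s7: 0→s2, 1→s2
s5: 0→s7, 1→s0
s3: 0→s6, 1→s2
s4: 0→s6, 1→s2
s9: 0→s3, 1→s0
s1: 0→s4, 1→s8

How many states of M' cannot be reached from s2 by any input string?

3

BFS from s2 reaches {s0, s2, s3, s5, s6, s7, s9}; the 3 state(s) s1, s4, s8 are never visited.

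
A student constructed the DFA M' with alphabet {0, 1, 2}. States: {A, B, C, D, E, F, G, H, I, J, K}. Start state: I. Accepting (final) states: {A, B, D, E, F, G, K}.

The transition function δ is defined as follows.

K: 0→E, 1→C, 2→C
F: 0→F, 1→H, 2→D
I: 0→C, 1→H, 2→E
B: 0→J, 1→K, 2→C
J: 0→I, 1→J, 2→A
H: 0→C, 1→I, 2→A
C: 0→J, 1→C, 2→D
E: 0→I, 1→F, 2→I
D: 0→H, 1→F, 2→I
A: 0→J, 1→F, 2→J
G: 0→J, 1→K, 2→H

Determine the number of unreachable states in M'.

BFS from I reaches {A, C, D, E, F, H, I, J}; the 3 state(s) B, G, K are never visited.

3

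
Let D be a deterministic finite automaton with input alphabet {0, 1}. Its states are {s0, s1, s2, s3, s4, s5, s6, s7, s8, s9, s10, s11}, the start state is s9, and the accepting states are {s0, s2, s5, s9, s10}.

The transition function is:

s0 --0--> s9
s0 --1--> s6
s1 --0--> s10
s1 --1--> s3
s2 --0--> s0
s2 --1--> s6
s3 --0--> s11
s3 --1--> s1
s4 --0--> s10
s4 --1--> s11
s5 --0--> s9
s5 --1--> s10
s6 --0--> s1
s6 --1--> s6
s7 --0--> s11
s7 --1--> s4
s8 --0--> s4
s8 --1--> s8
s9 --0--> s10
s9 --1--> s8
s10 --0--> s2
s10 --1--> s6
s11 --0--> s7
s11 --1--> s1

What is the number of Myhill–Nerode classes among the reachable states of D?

Reachable states from the start: {s0,s1,s2,s3,s4,s6,s7,s8,s9,s10,s11}. Unreachable: {s5} — drop them.
Start with accepting vs non-accepting: {s0,s2,s9,s10} | {s1,s3,s4,s6,s7,s8,s11}.
Split {s1,s3,s4,s6,s7,s8,s11} by δ(·,0) → {s3,s6,s7,s8,s11} and {s1,s4}.
Split {s3,s6,s7,s8,s11} by δ(·,0) → {s3,s7,s11} and {s6,s8}.
The partition is now stable with 4 blocks: {s0,s2,s9,s10} | {s3,s7,s11} | {s1,s4} | {s6,s8}.

4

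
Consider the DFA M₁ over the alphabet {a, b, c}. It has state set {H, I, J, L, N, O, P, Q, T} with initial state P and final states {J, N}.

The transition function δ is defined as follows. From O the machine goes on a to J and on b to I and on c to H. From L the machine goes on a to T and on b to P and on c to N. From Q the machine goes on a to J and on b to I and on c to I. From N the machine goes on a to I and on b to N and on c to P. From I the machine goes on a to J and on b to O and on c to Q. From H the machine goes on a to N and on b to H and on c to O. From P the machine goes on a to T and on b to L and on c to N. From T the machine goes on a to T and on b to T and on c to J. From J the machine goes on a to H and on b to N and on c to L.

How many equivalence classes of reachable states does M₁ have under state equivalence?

3

Every state is reachable, so we keep all 9.
P0 = {J,N} | {H,I,L,O,P,Q,T}.
On input a, block {H,I,L,O,P,Q,T} splits into {H,I,O,Q} and {L,P,T}.
No further refinement is possible. Final partition (3 blocks): {J,N} | {H,I,O,Q} | {L,P,T}.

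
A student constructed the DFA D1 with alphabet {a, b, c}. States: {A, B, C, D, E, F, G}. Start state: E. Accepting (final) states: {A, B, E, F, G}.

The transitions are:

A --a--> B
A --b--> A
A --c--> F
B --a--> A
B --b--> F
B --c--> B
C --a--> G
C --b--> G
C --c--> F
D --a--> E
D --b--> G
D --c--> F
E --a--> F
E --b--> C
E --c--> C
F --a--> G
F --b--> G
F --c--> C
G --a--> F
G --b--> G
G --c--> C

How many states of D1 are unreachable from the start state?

No path from E leads to A, B, D; the other 4 states are all reachable.

3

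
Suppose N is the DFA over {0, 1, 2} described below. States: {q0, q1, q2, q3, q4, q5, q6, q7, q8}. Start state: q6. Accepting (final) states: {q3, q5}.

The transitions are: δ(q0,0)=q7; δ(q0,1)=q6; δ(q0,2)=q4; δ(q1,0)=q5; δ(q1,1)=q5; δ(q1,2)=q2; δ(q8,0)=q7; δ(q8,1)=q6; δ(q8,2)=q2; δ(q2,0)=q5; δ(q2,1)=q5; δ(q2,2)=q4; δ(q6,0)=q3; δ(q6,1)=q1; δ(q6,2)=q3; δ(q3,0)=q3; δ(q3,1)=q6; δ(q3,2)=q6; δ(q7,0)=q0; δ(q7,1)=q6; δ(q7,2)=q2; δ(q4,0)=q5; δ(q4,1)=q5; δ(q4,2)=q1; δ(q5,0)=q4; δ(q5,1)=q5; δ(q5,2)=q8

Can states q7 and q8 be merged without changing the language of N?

Yes

Every state is reachable, so we keep all 9.
Initial partition by acceptance: {q3,q5} | {q0,q1,q2,q4,q6,q7,q8}.
Refine {q3,q5} on symbol 0: members go to different blocks, giving {q3} and {q5}.
On input 0, block {q0,q1,q2,q4,q6,q7,q8} splits into {q0,q7,q8} and {q1,q2,q4} and {q6}.
Stable partition: {q3} | {q0,q7,q8} | {q5} | {q1,q2,q4} | {q6} — 5 equivalence classes.
q7 and q8 lie in the same block of the stable partition, so they are equivalent — no string distinguishes them.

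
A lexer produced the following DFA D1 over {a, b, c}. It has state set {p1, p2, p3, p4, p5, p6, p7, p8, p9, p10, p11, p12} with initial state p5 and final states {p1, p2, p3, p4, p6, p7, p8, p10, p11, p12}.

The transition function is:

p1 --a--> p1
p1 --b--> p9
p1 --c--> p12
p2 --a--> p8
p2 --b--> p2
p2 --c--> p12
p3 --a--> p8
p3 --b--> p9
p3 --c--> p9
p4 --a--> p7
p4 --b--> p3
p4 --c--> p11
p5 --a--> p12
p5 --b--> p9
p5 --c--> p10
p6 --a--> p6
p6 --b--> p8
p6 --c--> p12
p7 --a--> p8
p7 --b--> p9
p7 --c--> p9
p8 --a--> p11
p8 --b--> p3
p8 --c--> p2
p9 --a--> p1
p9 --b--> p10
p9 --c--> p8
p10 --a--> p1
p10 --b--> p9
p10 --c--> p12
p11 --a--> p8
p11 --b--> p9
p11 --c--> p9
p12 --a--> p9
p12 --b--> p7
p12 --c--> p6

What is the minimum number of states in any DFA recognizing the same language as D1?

Reachable states from the start: {p1,p2,p3,p5,p6,p7,p8,p9,p10,p11,p12}. Unreachable: {p4} — drop them.
Initial partition by acceptance: {p1,p2,p3,p6,p7,p8,p10,p11,p12} | {p5,p9}.
Split {p1,p2,p3,p6,p7,p8,p10,p11,p12} by δ(·,a) → {p1,p2,p3,p6,p7,p8,p10,p11} and {p12}.
On input b, block {p1,p2,p3,p6,p7,p8,p10,p11} splits into {p1,p3,p7,p10,p11} and {p2,p6,p8}.
Refine {p1,p3,p7,p10,p11} on symbol a: members go to different blocks, giving {p3,p7,p11} and {p1,p10}.
On input a, block {p5,p9} splits into {p5} and {p9}.
Split {p2,p6,p8} by δ(·,a) → {p2,p6} and {p8}.
On input a, block {p2,p6} splits into {p2} and {p6}.
Stable partition: {p3,p7,p11} | {p5} | {p12} | {p2} | {p1,p10} | {p9} | {p8} | {p6} — 8 equivalence classes.

8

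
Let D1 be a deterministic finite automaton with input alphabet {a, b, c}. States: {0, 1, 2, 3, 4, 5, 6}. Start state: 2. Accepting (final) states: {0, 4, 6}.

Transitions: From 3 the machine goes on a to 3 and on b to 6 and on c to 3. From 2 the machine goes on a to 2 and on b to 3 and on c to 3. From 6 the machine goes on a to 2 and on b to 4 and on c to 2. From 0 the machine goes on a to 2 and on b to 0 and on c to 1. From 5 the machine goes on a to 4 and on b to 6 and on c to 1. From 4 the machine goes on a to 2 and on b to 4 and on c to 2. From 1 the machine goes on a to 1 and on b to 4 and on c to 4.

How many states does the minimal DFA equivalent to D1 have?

First remove the unreachable states {0,1,5}; 4 states remain.
P0 = {4,6} | {2,3}.
Refine {2,3} on symbol b: members go to different blocks, giving {2} and {3}.
The partition is now stable with 3 blocks: {4,6} | {2} | {3}.

3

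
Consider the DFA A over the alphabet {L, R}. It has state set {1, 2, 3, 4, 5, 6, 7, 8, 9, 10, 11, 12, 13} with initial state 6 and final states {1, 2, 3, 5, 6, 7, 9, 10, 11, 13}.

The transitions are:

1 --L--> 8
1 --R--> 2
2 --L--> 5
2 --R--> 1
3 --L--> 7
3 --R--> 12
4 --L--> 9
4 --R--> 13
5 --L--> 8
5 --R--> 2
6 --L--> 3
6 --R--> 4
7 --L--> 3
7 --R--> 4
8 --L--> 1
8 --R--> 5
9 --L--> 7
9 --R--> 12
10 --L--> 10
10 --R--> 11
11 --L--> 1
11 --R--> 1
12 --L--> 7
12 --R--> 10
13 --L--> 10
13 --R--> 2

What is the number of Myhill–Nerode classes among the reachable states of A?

Every state is reachable, so we keep all 13.
Initial partition by acceptance: {1,2,3,5,6,7,9,10,11,13} | {4,8,12}.
On input L, block {1,2,3,5,6,7,9,10,11,13} splits into {2,3,6,7,9,10,11,13} and {1,5}.
Split {2,3,6,7,9,10,11,13} by δ(·,L) → {3,6,7,9,10,13} and {2,11}.
On input R, block {3,6,7,9,10,13} splits into {3,6,7,9} and {10,13}.
Split {4,8,12} by δ(·,L) → {4,12} and {8}.
Stable partition: {3,6,7,9} | {4,12} | {1,5} | {2,11} | {10,13} | {8} — 6 equivalence classes.

6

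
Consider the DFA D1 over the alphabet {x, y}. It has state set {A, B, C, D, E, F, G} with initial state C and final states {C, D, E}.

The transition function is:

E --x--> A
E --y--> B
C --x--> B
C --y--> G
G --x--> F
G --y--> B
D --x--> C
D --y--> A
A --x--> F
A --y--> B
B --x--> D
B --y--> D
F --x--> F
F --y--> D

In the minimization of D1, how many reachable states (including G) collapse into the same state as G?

States {E} cannot be reached from the start state, so discard them.
Start with accepting vs non-accepting: {C,D} | {A,B,F,G}.
On input x, block {C,D} splits into {C} and {D}.
Split {A,B,F,G} by δ(·,x) → {A,F,G} and {B}.
Split {A,F,G} by δ(·,y) → {A,G} and {F}.
No further refinement is possible. Final partition (5 blocks): {C} | {A,G} | {D} | {B} | {F}.
The equivalence class containing G is {A,G}, of size 2.

2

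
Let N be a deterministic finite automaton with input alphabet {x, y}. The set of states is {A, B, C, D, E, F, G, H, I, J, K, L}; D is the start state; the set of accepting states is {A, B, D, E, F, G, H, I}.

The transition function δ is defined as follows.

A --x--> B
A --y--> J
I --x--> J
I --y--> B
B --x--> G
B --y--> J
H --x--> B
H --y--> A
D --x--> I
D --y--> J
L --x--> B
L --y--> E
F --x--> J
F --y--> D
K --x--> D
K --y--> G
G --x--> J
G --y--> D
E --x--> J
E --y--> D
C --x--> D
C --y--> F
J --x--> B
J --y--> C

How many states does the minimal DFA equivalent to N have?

4

First remove the unreachable states {A,E,H,K,L}; 7 states remain.
P0 = {B,D,F,G,I} | {C,J}.
Refine {B,D,F,G,I} on symbol x: members go to different blocks, giving {F,G,I} and {B,D}.
Split {C,J} by δ(·,y) → {C} and {J}.
Stable partition: {F,G,I} | {C} | {B,D} | {J} — 4 equivalence classes.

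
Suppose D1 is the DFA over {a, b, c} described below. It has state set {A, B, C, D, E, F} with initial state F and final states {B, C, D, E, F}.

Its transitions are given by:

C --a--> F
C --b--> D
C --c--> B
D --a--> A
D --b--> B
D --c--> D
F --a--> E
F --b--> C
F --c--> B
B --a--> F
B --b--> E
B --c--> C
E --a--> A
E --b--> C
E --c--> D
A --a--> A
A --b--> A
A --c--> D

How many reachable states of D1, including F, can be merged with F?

All states are reachable from the start state.
Start with accepting vs non-accepting: {B,C,D,E,F} | {A}.
Refine {B,C,D,E,F} on symbol a: members go to different blocks, giving {B,C,F} and {D,E}.
Refine {B,C,F} on symbol a: members go to different blocks, giving {B,C} and {F}.
Stable partition: {B,C} | {A} | {D,E} | {F} — 4 equivalence classes.
State F belongs to the block {F}, which has 1 states.

1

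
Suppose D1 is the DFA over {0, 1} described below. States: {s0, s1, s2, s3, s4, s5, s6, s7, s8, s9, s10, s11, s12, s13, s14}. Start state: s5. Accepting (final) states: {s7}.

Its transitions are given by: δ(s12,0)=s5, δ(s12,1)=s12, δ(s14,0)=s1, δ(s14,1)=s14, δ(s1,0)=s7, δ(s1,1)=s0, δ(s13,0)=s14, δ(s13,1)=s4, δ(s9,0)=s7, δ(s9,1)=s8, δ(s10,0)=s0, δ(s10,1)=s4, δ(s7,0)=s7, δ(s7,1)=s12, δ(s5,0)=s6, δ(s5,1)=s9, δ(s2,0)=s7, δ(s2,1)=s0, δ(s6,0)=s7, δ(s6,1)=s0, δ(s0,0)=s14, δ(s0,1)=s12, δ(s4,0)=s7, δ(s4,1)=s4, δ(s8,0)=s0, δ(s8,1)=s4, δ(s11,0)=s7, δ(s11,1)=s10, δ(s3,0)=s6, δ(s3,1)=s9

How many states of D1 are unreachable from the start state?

5

BFS from s5 reaches {s0, s1, s4, s5, s6, s7, s8, s9, s12, s14}; the 5 state(s) s2, s3, s10, s11, s13 are never visited.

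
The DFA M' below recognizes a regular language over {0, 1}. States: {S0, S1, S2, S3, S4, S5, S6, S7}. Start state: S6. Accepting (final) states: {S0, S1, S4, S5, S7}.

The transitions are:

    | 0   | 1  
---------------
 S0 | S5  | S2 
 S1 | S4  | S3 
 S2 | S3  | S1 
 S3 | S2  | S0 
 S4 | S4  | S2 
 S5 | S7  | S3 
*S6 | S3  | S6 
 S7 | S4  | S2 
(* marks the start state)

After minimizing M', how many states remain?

Start with accepting vs non-accepting: {S0,S1,S4,S5,S7} | {S2,S3,S6}.
Refine {S2,S3,S6} on symbol 1: members go to different blocks, giving {S2,S3} and {S6}.
No further refinement is possible. Final partition (3 blocks): {S0,S1,S4,S5,S7} | {S2,S3} | {S6}.

3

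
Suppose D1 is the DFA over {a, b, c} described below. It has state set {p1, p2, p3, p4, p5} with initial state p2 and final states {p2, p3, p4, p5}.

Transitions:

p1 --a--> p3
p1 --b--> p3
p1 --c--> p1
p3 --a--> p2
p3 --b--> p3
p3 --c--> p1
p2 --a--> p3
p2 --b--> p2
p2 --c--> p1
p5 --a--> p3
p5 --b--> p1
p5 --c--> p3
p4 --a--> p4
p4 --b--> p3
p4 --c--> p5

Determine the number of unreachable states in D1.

2

No path from p2 leads to p4, p5; the other 3 states are all reachable.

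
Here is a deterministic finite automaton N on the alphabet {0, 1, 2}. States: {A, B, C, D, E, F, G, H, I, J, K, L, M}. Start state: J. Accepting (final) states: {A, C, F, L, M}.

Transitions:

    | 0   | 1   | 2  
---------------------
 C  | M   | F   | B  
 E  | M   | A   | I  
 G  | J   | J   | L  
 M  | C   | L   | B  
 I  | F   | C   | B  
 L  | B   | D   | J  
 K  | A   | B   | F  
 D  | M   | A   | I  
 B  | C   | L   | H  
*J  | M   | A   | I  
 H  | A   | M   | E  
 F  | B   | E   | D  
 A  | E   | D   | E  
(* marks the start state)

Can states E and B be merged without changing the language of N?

Yes

Reachable states from the start: {A,B,C,D,E,F,H,I,J,L,M}. Unreachable: {G,K} — drop them.
Start with accepting vs non-accepting: {A,C,F,L,M} | {B,D,E,H,I,J}.
Refine {A,C,F,L,M} on symbol 0: members go to different blocks, giving {A,F,L} and {C,M}.
Refine {B,D,E,H,I,J} on symbol 0: members go to different blocks, giving {B,D,E,J} and {H,I}.
No further refinement is possible. Final partition (4 blocks): {A,F,L} | {B,D,E,J} | {C,M} | {H,I}.
E and B lie in the same block of the stable partition, so they are equivalent — no string distinguishes them.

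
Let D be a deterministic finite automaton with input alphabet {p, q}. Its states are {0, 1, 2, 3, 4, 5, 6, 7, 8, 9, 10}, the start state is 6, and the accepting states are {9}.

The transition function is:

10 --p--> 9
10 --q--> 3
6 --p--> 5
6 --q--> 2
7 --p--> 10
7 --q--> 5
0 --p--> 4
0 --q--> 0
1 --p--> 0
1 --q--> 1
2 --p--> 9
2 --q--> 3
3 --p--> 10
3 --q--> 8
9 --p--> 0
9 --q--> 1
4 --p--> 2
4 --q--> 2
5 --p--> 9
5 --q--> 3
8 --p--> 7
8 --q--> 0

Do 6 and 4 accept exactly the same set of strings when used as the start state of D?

All states are reachable from the start state.
P0 = {9} | {0,1,2,3,4,5,6,7,8,10}.
Split {0,1,2,3,4,5,6,7,8,10} by δ(·,p) → {0,1,3,4,6,7,8} and {2,5,10}.
On input p, block {0,1,3,4,6,7,8} splits into {3,4,6,7} and {0,1,8}.
Split {3,4,6,7} by δ(·,q) → {4,6,7} and {3}.
Split {0,1,8} by δ(·,p) → {0,8} and {1}.
The partition is now stable with 6 blocks: {9} | {4,6,7} | {2,5,10} | {0,8} | {3} | {1}.
6 and 4 lie in the same block of the stable partition, so they are equivalent — no string distinguishes them.

Yes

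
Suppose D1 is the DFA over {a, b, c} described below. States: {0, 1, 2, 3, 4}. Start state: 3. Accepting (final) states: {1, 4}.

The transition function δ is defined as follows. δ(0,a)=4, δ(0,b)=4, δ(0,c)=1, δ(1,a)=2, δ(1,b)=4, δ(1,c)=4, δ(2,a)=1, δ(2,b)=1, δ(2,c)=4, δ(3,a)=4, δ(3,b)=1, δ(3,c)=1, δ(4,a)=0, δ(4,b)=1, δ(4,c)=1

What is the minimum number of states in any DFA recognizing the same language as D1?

All states are reachable from the start state.
Start with accepting vs non-accepting: {1,4} | {0,2,3}.
Stable partition: {1,4} | {0,2,3} — 2 equivalence classes.

2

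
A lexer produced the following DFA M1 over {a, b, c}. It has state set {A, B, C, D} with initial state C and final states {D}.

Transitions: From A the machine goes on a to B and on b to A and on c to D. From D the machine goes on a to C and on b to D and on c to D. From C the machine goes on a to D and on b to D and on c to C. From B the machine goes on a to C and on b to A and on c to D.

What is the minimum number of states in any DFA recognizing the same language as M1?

2

States {A,B} cannot be reached from the start state, so discard them.
P0 = {D} | {C}.
Stable partition: {D} | {C} — 2 equivalence classes.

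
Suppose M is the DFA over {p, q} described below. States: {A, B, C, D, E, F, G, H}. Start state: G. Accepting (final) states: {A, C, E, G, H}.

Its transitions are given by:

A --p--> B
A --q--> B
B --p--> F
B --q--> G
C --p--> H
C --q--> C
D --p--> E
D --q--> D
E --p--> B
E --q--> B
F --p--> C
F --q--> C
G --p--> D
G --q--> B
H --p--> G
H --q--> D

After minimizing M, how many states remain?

7

Reachable states from the start: {B,C,D,E,F,G,H}. Unreachable: {A} — drop them.
Start with accepting vs non-accepting: {C,E,G,H} | {B,D,F}.
Refine {C,E,G,H} on symbol p: members go to different blocks, giving {C,H} and {E,G}.
Refine {C,H} on symbol p: members go to different blocks, giving {C} and {H}.
On input p, block {B,D,F} splits into {B} and {D} and {F}.
Refine {E,G} on symbol p: members go to different blocks, giving {E} and {G}.
No further refinement is possible. Final partition (7 blocks): {C} | {B} | {E} | {H} | {D} | {F} | {G}.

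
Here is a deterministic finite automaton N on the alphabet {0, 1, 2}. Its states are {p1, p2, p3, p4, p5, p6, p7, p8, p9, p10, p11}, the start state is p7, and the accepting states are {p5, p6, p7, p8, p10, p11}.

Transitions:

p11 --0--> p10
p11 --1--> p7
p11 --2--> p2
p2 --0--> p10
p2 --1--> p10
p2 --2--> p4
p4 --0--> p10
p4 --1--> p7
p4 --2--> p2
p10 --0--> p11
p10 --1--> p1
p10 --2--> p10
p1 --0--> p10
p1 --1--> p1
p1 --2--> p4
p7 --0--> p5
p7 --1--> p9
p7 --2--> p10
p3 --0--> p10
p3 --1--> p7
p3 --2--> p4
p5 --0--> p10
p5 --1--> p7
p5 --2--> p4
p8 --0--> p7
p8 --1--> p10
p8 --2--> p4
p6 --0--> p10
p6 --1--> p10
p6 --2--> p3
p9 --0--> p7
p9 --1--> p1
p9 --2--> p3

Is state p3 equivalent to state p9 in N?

States {p6,p8} cannot be reached from the start state, so discard them.
Start with accepting vs non-accepting: {p5,p7,p10,p11} | {p1,p2,p3,p4,p9}.
On input 1, block {p5,p7,p10,p11} splits into {p5,p11} and {p7,p10}.
On input 1, block {p1,p2,p3,p4,p9} splits into {p2,p3,p4} and {p1,p9}.
The partition is now stable with 4 blocks: {p5,p11} | {p2,p3,p4} | {p7,p10} | {p1,p9}.
p3 and p9 end up in different blocks, so they are distinguishable. For instance, the string '1' is accepted from only p3.

No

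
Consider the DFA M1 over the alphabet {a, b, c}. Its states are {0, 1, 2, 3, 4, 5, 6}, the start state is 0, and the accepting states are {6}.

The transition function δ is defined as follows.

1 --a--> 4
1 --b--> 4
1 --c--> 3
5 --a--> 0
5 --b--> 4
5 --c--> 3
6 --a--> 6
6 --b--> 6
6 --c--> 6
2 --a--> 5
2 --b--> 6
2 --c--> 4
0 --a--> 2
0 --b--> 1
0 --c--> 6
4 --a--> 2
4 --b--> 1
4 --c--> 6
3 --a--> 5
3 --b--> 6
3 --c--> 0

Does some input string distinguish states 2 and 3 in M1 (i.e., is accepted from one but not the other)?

P0 = {6} | {0,1,2,3,4,5}.
Split {0,1,2,3,4,5} by δ(·,b) → {0,1,4,5} and {2,3}.
Split {0,1,4,5} by δ(·,a) → {0,4} and {1,5}.
Stable partition: {6} | {0,4} | {2,3} | {1,5} — 4 equivalence classes.
2 and 3 lie in the same block of the stable partition, so they are equivalent — no string distinguishes them.

No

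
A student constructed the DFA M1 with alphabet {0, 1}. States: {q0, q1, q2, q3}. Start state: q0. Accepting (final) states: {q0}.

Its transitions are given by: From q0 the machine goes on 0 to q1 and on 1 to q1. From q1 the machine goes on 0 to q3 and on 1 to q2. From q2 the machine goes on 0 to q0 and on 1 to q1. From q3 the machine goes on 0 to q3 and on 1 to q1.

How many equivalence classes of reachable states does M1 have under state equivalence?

4

Every state is reachable, so we keep all 4.
Start with accepting vs non-accepting: {q0} | {q1,q2,q3}.
Refine {q1,q2,q3} on symbol 0: members go to different blocks, giving {q1,q3} and {q2}.
Refine {q1,q3} on symbol 1: members go to different blocks, giving {q1} and {q3}.
Stable partition: {q0} | {q1} | {q2} | {q3} — 4 equivalence classes.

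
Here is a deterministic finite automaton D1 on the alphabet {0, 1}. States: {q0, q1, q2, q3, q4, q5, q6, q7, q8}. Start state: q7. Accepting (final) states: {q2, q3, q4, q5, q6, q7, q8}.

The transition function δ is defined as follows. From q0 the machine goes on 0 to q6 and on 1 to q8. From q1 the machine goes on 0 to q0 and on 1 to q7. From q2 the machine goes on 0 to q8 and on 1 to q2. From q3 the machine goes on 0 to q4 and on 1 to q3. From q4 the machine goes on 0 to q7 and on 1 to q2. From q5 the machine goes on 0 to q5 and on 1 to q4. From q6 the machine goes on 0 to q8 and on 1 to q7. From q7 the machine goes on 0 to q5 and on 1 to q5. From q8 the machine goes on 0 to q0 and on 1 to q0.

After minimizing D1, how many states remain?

7

First remove the unreachable states {q1,q3}; 7 states remain.
Start with accepting vs non-accepting: {q2,q4,q5,q6,q7,q8} | {q0}.
Split {q2,q4,q5,q6,q7,q8} by δ(·,0) → {q2,q4,q5,q6,q7} and {q8}.
Refine {q2,q4,q5,q6,q7} on symbol 0: members go to different blocks, giving {q4,q5,q7} and {q2,q6}.
Refine {q4,q5,q7} on symbol 1: members go to different blocks, giving {q5,q7} and {q4}.
On input 1, block {q5,q7} splits into {q5} and {q7}.
Refine {q2,q6} on symbol 1: members go to different blocks, giving {q2} and {q6}.
No further refinement is possible. Final partition (7 blocks): {q5} | {q0} | {q8} | {q2} | {q4} | {q7} | {q6}.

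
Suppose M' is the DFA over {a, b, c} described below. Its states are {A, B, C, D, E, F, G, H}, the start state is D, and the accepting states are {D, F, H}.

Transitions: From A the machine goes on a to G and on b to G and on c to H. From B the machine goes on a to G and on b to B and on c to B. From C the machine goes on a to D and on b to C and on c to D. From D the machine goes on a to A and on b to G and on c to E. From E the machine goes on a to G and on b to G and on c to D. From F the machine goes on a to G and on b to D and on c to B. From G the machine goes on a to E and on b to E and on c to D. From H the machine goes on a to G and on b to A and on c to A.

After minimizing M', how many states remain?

2

States {B,C,F} cannot be reached from the start state, so discard them.
P0 = {D,H} | {A,E,G}.
Stable partition: {D,H} | {A,E,G} — 2 equivalence classes.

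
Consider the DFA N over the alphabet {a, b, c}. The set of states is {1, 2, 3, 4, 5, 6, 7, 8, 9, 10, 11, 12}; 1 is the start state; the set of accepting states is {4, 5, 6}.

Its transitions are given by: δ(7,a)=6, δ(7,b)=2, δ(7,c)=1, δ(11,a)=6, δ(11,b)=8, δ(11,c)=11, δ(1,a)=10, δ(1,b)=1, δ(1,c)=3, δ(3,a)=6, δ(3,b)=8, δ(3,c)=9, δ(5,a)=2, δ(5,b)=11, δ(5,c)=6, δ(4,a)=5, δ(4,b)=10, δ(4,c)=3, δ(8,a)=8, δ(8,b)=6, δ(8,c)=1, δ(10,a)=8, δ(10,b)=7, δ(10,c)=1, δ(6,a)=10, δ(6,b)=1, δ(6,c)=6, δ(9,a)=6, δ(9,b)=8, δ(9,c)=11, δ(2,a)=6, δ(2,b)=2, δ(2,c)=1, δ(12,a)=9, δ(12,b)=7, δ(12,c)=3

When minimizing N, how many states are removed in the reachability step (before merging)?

No path from 1 leads to 4, 5, 12; the other 9 states are all reachable.

3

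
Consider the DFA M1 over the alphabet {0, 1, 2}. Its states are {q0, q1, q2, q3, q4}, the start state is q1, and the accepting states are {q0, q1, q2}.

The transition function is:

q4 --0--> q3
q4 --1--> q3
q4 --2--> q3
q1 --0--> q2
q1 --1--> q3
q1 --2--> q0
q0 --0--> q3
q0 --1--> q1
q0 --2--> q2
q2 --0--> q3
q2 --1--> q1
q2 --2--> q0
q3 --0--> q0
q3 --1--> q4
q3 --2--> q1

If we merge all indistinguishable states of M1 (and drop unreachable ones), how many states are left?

Every state is reachable, so we keep all 5.
P0 = {q0,q1,q2} | {q3,q4}.
Split {q0,q1,q2} by δ(·,0) → {q0,q2} and {q1}.
Refine {q3,q4} on symbol 0: members go to different blocks, giving {q3} and {q4}.
Stable partition: {q0,q2} | {q3} | {q1} | {q4} — 4 equivalence classes.

4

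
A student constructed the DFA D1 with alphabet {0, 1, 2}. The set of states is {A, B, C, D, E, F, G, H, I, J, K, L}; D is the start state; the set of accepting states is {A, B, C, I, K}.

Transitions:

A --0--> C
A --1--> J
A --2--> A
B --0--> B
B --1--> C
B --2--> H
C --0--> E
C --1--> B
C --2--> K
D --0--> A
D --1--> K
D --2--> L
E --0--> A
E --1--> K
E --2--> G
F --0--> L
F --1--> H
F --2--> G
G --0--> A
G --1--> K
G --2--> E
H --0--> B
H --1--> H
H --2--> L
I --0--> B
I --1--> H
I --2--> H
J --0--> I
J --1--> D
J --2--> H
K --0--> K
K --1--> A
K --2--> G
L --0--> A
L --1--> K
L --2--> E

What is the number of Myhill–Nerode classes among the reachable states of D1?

First remove the unreachable states {F}; 11 states remain.
Initial partition by acceptance: {A,B,C,I,K} | {D,E,G,H,J,L}.
Refine {A,B,C,I,K} on symbol 0: members go to different blocks, giving {A,B,I,K} and {C}.
On input 0, block {A,B,I,K} splits into {B,I,K} and {A}.
Split {B,I,K} by δ(·,1) → {B} and {I} and {K}.
On input 0, block {D,E,G,H,J,L} splits into {D,E,G,L} and {H} and {J}.
The partition is now stable with 8 blocks: {B} | {D,E,G,L} | {C} | {A} | {I} | {K} | {H} | {J}.

8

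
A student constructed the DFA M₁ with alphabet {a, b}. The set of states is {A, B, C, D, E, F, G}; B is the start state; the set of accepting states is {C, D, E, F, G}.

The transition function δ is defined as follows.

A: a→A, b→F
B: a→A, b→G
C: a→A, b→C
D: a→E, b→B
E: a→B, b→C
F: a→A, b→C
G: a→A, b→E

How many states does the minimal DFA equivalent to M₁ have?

2

Reachable states from the start: {A,B,C,E,F,G}. Unreachable: {D} — drop them.
Start with accepting vs non-accepting: {C,E,F,G} | {A,B}.
The partition is now stable with 2 blocks: {C,E,F,G} | {A,B}.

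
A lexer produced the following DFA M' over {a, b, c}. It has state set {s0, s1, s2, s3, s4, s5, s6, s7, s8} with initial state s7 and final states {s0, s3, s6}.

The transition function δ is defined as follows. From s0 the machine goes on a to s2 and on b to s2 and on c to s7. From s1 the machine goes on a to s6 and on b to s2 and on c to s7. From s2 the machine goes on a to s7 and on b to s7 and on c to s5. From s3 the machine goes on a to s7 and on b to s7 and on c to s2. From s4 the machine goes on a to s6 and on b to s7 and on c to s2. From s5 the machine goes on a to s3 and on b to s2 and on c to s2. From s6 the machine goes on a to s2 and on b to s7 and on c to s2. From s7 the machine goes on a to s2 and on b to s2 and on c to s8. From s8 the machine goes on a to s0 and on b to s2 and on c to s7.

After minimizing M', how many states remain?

States {s1,s4,s6} cannot be reached from the start state, so discard them.
Initial partition by acceptance: {s0,s3} | {s2,s5,s7,s8}.
Split {s2,s5,s7,s8} by δ(·,a) → {s2,s7} and {s5,s8}.
Stable partition: {s0,s3} | {s2,s7} | {s5,s8} — 3 equivalence classes.

3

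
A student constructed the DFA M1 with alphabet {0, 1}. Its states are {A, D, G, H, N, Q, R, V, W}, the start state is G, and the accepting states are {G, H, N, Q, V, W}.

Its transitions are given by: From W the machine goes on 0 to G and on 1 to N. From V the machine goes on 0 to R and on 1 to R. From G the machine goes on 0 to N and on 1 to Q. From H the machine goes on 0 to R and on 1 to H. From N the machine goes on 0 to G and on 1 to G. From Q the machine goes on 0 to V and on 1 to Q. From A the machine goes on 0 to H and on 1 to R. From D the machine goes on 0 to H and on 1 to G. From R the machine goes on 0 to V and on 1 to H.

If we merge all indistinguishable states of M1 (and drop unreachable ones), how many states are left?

First remove the unreachable states {A,D,W}; 6 states remain.
P0 = {G,H,N,Q,V} | {R}.
Split {G,H,N,Q,V} by δ(·,0) → {G,N,Q} and {H,V}.
Split {G,N,Q} by δ(·,0) → {G,N} and {Q}.
On input 1, block {G,N} splits into {G} and {N}.
Refine {H,V} on symbol 1: members go to different blocks, giving {H} and {V}.
The partition is now stable with 6 blocks: {G} | {R} | {H} | {Q} | {N} | {V}.

6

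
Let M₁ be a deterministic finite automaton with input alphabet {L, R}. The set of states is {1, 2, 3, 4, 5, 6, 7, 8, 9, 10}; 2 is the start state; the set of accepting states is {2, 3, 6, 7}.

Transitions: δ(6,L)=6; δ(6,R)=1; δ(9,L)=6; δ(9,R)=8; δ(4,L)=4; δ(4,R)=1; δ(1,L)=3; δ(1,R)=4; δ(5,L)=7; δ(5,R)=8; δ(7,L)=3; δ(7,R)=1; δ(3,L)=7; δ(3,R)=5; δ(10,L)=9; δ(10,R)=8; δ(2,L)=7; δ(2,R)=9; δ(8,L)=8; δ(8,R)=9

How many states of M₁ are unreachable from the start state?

1

BFS from 2 reaches {1, 2, 3, 4, 5, 6, 7, 8, 9}; the 1 state(s) 10 are never visited.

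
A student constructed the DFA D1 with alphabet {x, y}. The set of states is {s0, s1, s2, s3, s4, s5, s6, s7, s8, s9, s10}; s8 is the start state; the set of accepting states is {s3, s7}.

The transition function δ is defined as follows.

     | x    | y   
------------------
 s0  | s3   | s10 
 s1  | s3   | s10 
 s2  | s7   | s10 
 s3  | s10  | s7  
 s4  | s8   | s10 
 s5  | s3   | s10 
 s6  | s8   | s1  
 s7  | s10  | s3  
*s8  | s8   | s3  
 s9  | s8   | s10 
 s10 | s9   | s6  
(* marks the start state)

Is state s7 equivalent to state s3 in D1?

First remove the unreachable states {s0,s2,s4,s5}; 7 states remain.
Start with accepting vs non-accepting: {s3,s7} | {s1,s6,s8,s9,s10}.
On input x, block {s1,s6,s8,s9,s10} splits into {s6,s8,s9,s10} and {s1}.
Split {s6,s8,s9,s10} by δ(·,y) → {s9,s10} and {s6} and {s8}.
Refine {s9,s10} on symbol x: members go to different blocks, giving {s9} and {s10}.
Stable partition: {s3,s7} | {s9} | {s1} | {s6} | {s8} | {s10} — 6 equivalence classes.
s7 and s3 lie in the same block of the stable partition, so they are equivalent — no string distinguishes them.

Yes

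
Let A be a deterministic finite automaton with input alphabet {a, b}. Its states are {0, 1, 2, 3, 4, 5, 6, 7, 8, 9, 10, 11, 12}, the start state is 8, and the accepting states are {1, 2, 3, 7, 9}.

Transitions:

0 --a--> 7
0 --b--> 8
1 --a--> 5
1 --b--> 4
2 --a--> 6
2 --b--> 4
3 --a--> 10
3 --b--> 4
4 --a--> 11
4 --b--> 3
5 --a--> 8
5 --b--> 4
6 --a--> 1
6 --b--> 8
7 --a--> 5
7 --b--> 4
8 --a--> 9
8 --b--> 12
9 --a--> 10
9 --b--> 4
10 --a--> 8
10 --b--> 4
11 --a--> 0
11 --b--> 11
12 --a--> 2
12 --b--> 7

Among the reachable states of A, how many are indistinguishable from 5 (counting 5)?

2

Every state is reachable, so we keep all 13.
P0 = {1,2,3,7,9} | {0,4,5,6,8,10,11,12}.
Split {0,4,5,6,8,10,11,12} by δ(·,a) → {0,6,8,12} and {4,5,10,11}.
On input a, block {1,2,3,7,9} splits into {1,3,7,9} and {2}.
Split {0,6,8,12} by δ(·,a) → {0,6,8} and {12}.
Refine {0,6,8} on symbol b: members go to different blocks, giving {0,6} and {8}.
Refine {4,5,10,11} on symbol a: members go to different blocks, giving {5,10} and {4} and {11}.
No further refinement is possible. Final partition (8 blocks): {1,3,7,9} | {0,6} | {5,10} | {2} | {12} | {8} | {4} | {11}.
The equivalence class containing 5 is {5,10}, of size 2.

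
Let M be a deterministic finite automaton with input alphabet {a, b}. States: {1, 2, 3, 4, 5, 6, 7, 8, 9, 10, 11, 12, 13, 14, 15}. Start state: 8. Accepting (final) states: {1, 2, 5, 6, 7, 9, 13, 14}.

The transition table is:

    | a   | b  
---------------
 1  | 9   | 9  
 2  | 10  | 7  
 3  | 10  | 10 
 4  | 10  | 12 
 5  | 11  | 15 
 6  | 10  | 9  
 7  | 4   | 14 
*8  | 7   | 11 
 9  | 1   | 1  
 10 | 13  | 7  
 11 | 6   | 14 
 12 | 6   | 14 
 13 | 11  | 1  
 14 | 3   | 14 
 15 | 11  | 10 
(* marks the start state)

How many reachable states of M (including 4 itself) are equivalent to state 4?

States {2,5,15} cannot be reached from the start state, so discard them.
P0 = {1,6,7,9,13,14} | {3,4,8,10,11,12}.
On input a, block {1,6,7,9,13,14} splits into {6,7,13,14} and {1,9}.
On input b, block {6,7,13,14} splits into {6,13} and {7,14}.
Refine {3,4,8,10,11,12} on symbol a: members go to different blocks, giving {10,11,12} and {3,4} and {8}.
The partition is now stable with 6 blocks: {6,13} | {10,11,12} | {1,9} | {7,14} | {3,4} | {8}.
State 4 belongs to the block {3,4}, which has 2 states.

2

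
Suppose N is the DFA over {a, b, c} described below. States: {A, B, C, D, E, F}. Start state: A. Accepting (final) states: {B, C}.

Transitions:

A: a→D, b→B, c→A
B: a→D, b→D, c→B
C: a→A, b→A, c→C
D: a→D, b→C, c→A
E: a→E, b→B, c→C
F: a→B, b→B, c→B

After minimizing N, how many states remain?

2

Reachable states from the start: {A,B,C,D}. Unreachable: {E,F} — drop them.
P0 = {B,C} | {A,D}.
No further refinement is possible. Final partition (2 blocks): {B,C} | {A,D}.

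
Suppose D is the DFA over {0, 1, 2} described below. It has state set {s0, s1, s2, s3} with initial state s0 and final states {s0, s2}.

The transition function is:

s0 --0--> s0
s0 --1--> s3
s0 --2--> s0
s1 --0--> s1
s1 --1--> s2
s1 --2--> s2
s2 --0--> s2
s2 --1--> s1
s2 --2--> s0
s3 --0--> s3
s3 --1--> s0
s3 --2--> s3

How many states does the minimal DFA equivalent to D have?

2

Reachable states from the start: {s0,s3}. Unreachable: {s1,s2} — drop them.
Initial partition by acceptance: {s0} | {s3}.
Stable partition: {s0} | {s3} — 2 equivalence classes.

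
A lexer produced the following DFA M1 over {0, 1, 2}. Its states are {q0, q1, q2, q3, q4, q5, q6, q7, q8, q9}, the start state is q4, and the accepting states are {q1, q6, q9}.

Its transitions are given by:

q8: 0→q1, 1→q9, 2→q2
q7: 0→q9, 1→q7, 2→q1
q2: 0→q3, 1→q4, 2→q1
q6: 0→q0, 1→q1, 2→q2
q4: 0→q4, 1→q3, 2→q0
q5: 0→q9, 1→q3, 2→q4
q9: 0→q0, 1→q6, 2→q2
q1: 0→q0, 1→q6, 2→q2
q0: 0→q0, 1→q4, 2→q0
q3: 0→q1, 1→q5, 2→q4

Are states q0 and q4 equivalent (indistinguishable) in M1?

First remove the unreachable states {q7,q8}; 8 states remain.
Initial partition by acceptance: {q1,q6,q9} | {q0,q2,q3,q4,q5}.
On input 0, block {q0,q2,q3,q4,q5} splits into {q0,q2,q4} and {q3,q5}.
Refine {q0,q2,q4} on symbol 0: members go to different blocks, giving {q0,q4} and {q2}.
On input 1, block {q0,q4} splits into {q0} and {q4}.
Stable partition: {q1,q6,q9} | {q0} | {q3,q5} | {q2} | {q4} — 5 equivalence classes.
q0 and q4 end up in different blocks, so they are distinguishable. For instance, the string '10' is accepted from only q4.

No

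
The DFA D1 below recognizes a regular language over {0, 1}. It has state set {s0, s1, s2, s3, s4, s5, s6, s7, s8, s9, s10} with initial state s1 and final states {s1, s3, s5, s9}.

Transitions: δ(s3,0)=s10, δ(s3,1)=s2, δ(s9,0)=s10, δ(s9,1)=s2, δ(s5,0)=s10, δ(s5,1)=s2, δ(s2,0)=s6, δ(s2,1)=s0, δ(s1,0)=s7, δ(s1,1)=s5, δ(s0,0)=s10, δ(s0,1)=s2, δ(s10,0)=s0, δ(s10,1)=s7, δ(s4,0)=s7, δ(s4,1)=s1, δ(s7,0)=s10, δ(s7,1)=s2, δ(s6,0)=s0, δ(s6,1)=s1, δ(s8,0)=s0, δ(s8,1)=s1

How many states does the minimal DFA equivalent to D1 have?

6

States {s3,s4,s8,s9} cannot be reached from the start state, so discard them.
Initial partition by acceptance: {s1,s5} | {s0,s2,s6,s7,s10}.
On input 1, block {s1,s5} splits into {s1} and {s5}.
Split {s0,s2,s6,s7,s10} by δ(·,1) → {s0,s2,s7,s10} and {s6}.
Split {s0,s2,s7,s10} by δ(·,0) → {s0,s7,s10} and {s2}.
Refine {s0,s7,s10} on symbol 1: members go to different blocks, giving {s0,s7} and {s10}.
The partition is now stable with 6 blocks: {s1} | {s0,s7} | {s5} | {s6} | {s2} | {s10}.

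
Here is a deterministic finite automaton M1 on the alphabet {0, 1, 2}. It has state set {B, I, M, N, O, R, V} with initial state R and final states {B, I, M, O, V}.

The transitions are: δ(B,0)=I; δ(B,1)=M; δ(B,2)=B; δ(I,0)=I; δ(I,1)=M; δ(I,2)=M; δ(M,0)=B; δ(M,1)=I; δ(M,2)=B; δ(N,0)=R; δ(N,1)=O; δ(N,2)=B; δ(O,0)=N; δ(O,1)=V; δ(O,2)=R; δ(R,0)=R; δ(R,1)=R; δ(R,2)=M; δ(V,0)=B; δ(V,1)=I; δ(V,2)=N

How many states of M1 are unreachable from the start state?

3

No path from R leads to N, O, V; the other 4 states are all reachable.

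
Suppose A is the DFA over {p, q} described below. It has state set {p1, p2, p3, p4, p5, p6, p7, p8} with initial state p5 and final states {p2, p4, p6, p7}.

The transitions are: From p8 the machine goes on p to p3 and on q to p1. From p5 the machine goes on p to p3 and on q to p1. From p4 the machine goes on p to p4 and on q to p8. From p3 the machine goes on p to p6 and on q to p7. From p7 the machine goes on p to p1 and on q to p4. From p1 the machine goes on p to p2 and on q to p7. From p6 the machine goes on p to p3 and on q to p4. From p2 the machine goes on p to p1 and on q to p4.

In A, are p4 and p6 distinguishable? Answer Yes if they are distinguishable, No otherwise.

Yes

Start with accepting vs non-accepting: {p2,p4,p6,p7} | {p1,p3,p5,p8}.
On input p, block {p2,p4,p6,p7} splits into {p2,p6,p7} and {p4}.
Split {p1,p3,p5,p8} by δ(·,p) → {p1,p3} and {p5,p8}.
No further refinement is possible. Final partition (4 blocks): {p2,p6,p7} | {p1,p3} | {p4} | {p5,p8}.
p4 and p6 end up in different blocks, so they are distinguishable. For instance, the string 'p' is accepted from only p4.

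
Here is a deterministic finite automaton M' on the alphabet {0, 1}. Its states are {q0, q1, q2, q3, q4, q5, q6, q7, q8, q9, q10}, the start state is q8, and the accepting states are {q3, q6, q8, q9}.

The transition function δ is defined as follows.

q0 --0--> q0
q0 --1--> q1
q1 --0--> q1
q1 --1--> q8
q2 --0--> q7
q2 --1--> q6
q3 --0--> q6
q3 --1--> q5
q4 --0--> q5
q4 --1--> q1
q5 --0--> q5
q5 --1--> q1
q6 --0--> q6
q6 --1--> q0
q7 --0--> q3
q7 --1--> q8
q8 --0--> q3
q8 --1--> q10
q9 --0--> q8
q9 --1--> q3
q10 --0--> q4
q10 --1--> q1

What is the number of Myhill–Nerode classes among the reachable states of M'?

First remove the unreachable states {q2,q7,q9}; 8 states remain.
P0 = {q3,q6,q8} | {q0,q1,q4,q5,q10}.
Refine {q0,q1,q4,q5,q10} on symbol 1: members go to different blocks, giving {q0,q4,q5,q10} and {q1}.
The partition is now stable with 3 blocks: {q3,q6,q8} | {q0,q4,q5,q10} | {q1}.

3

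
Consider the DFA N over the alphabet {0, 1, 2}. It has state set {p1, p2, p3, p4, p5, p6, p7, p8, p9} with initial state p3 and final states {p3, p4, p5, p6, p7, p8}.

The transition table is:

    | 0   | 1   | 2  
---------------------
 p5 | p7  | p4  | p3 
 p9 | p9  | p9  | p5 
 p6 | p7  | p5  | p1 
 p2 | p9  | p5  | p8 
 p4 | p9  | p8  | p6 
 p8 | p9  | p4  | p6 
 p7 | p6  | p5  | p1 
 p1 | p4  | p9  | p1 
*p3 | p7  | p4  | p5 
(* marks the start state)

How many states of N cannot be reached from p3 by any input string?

No path from p3 leads to p2; the other 8 states are all reachable.

1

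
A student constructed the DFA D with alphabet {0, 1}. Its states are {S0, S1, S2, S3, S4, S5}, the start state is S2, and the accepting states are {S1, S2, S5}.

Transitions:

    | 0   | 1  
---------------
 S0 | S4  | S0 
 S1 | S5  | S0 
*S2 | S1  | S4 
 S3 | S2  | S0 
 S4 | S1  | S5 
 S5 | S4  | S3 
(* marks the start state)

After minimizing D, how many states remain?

Start with accepting vs non-accepting: {S1,S2,S5} | {S0,S3,S4}.
Split {S1,S2,S5} by δ(·,0) → {S1,S2} and {S5}.
Refine {S1,S2} on symbol 0: members go to different blocks, giving {S1} and {S2}.
Split {S0,S3,S4} by δ(·,0) → {S0} and {S3} and {S4}.
Stable partition: {S1} | {S0} | {S5} | {S2} | {S3} | {S4} — 6 equivalence classes.

6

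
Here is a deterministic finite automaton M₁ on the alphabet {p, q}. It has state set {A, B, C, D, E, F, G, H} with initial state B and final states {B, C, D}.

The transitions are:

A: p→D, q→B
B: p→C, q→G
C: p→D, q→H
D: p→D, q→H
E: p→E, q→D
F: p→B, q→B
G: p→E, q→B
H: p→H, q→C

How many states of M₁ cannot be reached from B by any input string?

2

BFS from B reaches {B, C, D, E, G, H}; the 2 state(s) A, F are never visited.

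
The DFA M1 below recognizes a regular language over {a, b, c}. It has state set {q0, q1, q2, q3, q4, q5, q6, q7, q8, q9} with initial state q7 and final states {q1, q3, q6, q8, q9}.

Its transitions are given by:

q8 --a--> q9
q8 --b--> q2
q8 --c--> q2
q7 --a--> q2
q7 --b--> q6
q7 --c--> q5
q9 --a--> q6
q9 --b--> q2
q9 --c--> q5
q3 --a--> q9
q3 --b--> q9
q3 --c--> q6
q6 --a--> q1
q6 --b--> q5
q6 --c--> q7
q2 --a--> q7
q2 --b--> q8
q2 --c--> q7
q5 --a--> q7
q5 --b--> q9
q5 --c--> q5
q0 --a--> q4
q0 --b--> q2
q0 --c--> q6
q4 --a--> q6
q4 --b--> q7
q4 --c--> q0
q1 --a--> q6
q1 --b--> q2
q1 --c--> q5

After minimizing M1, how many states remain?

2

First remove the unreachable states {q0,q3,q4}; 7 states remain.
Initial partition by acceptance: {q1,q6,q8,q9} | {q2,q5,q7}.
Stable partition: {q1,q6,q8,q9} | {q2,q5,q7} — 2 equivalence classes.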